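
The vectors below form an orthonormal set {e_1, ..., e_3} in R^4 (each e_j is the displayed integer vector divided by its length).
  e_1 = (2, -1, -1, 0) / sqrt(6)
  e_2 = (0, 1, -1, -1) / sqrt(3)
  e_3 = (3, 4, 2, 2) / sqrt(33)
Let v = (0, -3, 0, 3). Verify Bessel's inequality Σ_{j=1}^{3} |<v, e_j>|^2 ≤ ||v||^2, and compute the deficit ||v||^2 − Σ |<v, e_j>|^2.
Σ |<v, e_j>|^2 = 321/22; ||v||^2 = 18; deficit = 75/22

Write each e_j = u_j / sqrt(<u_j, u_j>) where u_j is the displayed integer vector. Then <v, e_j> = <v, u_j> / sqrt(<u_j, u_j>), so |<v, e_j>|^2 = <v, u_j>^2 / <u_j, u_j>.
Coefficients: <v, e_1> = 3/sqrt(6), <v, e_2> = -6/sqrt(3), <v, e_3> = -6/sqrt(33).
Square and sum: Σ |<v, e_j>|^2 = 321/22.
Compute ||v||^2 = v·v = 18.
Deficit = 18 − 321/22 = 75/22 ≥ 0, confirming Bessel's inequality. (The deficit equals ||v − Σ <v,e_j> e_j||^2, the squared distance from v to span{e_j}.)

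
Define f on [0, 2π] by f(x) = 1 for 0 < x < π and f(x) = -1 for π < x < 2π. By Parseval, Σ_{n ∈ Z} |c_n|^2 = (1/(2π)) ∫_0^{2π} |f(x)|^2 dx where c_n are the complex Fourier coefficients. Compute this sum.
Σ |c_n|^2 = 1

Parseval equates the L^2 energy of f (normalised by 1/(2π)) with the ℓ^2 sum of its Fourier coefficients: (1/(2π)) ∫_0^{2π} |f|^2 = Σ |c_n|^2.
Compute the left side: (1/(2π)) [∫_0^π 1^2 dx + ∫_π^{2π} (-1)^2 dx] = (1/(2π)) · (1π + 1π) = (1 + 1)/2 = 1.
So Σ_{n ∈ Z} |c_n|^2 = 1.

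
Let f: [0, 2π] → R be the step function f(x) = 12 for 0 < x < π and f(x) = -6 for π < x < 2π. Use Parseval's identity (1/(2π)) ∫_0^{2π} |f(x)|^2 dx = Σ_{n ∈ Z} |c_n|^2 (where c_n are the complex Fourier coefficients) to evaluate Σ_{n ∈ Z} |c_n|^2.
Σ |c_n|^2 = 90

Parseval equates the L^2 energy of f (normalised by 1/(2π)) with the ℓ^2 sum of its Fourier coefficients: (1/(2π)) ∫_0^{2π} |f|^2 = Σ |c_n|^2.
Compute the left side: (1/(2π)) [∫_0^π 12^2 dx + ∫_π^{2π} (-6)^2 dx] = (1/(2π)) · (144π + 36π) = (144 + 36)/2 = 90.
So Σ_{n ∈ Z} |c_n|^2 = 90.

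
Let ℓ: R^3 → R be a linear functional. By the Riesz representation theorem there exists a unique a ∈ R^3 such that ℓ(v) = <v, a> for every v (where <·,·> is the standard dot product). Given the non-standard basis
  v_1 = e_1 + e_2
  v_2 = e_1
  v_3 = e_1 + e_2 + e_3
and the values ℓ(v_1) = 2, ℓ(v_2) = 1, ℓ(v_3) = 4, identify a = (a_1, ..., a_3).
a = (1, 1, 2)

Write a = (a_1, ..., a_3) in the standard basis. For each basis vector v_i, ℓ(v_i) = <v_i, a> is a linear equation in the a_j's. Collect the n equations into a matrix system V a = ℓ, where row i of V is v_i (expressed in the standard basis). Since V is invertible (lower-triangular with 1s on the diagonal, up to permutation), solve by back-substitution:
  V =
[[1, 1, 0],
 [1, 0, 0],
 [1, 1, 1]]
  V a = (2, 1, 4)
Solving gives a = (1, 1, 2).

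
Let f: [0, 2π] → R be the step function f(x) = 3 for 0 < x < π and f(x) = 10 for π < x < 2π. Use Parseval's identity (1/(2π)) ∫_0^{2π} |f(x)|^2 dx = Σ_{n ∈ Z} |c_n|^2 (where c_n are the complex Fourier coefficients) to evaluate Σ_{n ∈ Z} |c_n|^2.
Σ |c_n|^2 = 109/2

Parseval equates the L^2 energy of f (normalised by 1/(2π)) with the ℓ^2 sum of its Fourier coefficients: (1/(2π)) ∫_0^{2π} |f|^2 = Σ |c_n|^2.
Compute the left side: (1/(2π)) [∫_0^π 3^2 dx + ∫_π^{2π} 10^2 dx] = (1/(2π)) · (9π + 100π) = (9 + 100)/2 = 109/2.
So Σ_{n ∈ Z} |c_n|^2 = 109/2.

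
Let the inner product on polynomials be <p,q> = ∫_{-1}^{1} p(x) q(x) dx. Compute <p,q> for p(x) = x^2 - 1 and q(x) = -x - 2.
<p,q> = 8/3

Expand the product: p(x)·q(x) = -x^3 - 2*x^2 + x + 2.
∫_{-1}^{1} of each monomial x^k gives [2/(k+1) if k even, 0 if k odd]. Integrating term-by-term (or equivalently evaluating the antiderivative F(x) = -x^4/4 - 2*x^3/3 + x^2/2 + 2*x at the endpoints):
  F(1) − F(−1) = 19/12 − (-13/12) = 8/3.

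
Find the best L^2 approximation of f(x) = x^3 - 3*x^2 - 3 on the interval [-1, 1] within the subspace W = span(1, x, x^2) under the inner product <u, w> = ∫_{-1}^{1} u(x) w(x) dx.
g(x) = -3*x^2 + 3*x/5 - 3

The best approximation g ∈ W is the orthogonal projection of f onto W. Writing g = a_0 + a_1 x + a_2 x^2, the coefficients solve the normal equations G · a = b where
  G_{ij} = <φ_i, φ_j> and b_i = <f, φ_i>, with φ_0 = 1, φ_1 = x, φ_2 = x^2.
G =
  [2, 0, 2/3]
  [0, 2/3, 0]
  [2/3, 0, 2/5],
b = (-8, 2/5, -16/5).
Solving gives a_0 = -3, a_1 = 3/5, a_2 = -3, so
  g(x) = -3*x^2 + 3*x/5 - 3.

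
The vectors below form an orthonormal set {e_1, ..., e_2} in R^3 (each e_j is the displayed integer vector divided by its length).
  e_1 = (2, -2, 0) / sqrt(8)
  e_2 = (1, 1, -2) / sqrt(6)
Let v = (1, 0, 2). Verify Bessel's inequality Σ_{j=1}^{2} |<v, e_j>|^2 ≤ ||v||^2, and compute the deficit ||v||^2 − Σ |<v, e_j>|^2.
Σ |<v, e_j>|^2 = 2; ||v||^2 = 5; deficit = 3

Write each e_j = u_j / sqrt(<u_j, u_j>) where u_j is the displayed integer vector. Then <v, e_j> = <v, u_j> / sqrt(<u_j, u_j>), so |<v, e_j>|^2 = <v, u_j>^2 / <u_j, u_j>.
Coefficients: <v, e_1> = 2/sqrt(8), <v, e_2> = -3/sqrt(6).
Square and sum: Σ |<v, e_j>|^2 = 2.
Compute ||v||^2 = v·v = 5.
Deficit = 5 − 2 = 3 ≥ 0, confirming Bessel's inequality. (The deficit equals ||v − Σ <v,e_j> e_j||^2, the squared distance from v to span{e_j}.)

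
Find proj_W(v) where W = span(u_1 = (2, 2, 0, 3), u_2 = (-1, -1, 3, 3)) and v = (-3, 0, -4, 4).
proj_W(v) = (3/5, 3/5, 1/5, 6/5)

Set up U = [u_1 | ... | u_2] ∈ R^(4×2). The projector onto W = col(U) is P = U (U^T U)^(-1) U^T.
Compute U^T U =
  [17, 5]
  [5, 20],
and U^T v = (6, 3).
Solve U^T U · c = U^T v for the coefficients: c = (1/3, 1/15). The projection is proj_W(v) = U c.
Check: (v - proj_W(v)) · u_1 = 0  (should be 0).
Check: (v - proj_W(v)) · u_2 = 0  (should be 0).
Result: proj_W(v) = (3/5, 3/5, 1/5, 6/5).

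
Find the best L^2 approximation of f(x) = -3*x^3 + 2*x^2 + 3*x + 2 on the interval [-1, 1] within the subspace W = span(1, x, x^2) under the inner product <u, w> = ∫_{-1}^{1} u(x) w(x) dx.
g(x) = 2*x^2 + 6*x/5 + 2

The best approximation g ∈ W is the orthogonal projection of f onto W. Writing g = a_0 + a_1 x + a_2 x^2, the coefficients solve the normal equations G · a = b where
  G_{ij} = <φ_i, φ_j> and b_i = <f, φ_i>, with φ_0 = 1, φ_1 = x, φ_2 = x^2.
G =
  [2, 0, 2/3]
  [0, 2/3, 0]
  [2/3, 0, 2/5],
b = (16/3, 4/5, 32/15).
Solving gives a_0 = 2, a_1 = 6/5, a_2 = 2, so
  g(x) = 2*x^2 + 6*x/5 + 2.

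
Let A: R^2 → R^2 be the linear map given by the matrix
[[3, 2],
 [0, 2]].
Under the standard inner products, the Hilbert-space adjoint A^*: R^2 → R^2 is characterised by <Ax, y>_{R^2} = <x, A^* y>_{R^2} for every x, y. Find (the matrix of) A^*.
A^* = A^T =
[[3, 0],
 [2, 2]]

For real matrices with standard dot products, the defining identity <Ax, y> = <x, A^* y> gives (Ax)^T y = x^T (A^*) y, i.e. x^T A^T y = x^T (A^*) y. Since this holds for all x, y, we must have A^* = A^T. Therefore
A^* =
[[3, 0],
 [2, 2]].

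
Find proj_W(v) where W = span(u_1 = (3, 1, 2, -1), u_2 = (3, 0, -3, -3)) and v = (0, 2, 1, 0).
proj_W(v) = (19/41, 14/41, 51/41, 9/41)

Set up U = [u_1 | ... | u_2] ∈ R^(4×2). The projector onto W = col(U) is P = U (U^T U)^(-1) U^T.
Compute U^T U =
  [15, 6]
  [6, 27],
and U^T v = (4, -3).
Solve U^T U · c = U^T v for the coefficients: c = (14/41, -23/123). The projection is proj_W(v) = U c.
Check: (v - proj_W(v)) · u_1 = 0  (should be 0).
Check: (v - proj_W(v)) · u_2 = 0  (should be 0).
Result: proj_W(v) = (19/41, 14/41, 51/41, 9/41).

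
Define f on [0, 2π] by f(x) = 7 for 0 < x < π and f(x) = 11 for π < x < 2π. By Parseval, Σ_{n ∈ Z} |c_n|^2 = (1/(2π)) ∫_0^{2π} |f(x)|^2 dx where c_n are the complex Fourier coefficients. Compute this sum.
Σ |c_n|^2 = 85

Parseval equates the L^2 energy of f (normalised by 1/(2π)) with the ℓ^2 sum of its Fourier coefficients: (1/(2π)) ∫_0^{2π} |f|^2 = Σ |c_n|^2.
Compute the left side: (1/(2π)) [∫_0^π 7^2 dx + ∫_π^{2π} 11^2 dx] = (1/(2π)) · (49π + 121π) = (49 + 121)/2 = 85.
So Σ_{n ∈ Z} |c_n|^2 = 85.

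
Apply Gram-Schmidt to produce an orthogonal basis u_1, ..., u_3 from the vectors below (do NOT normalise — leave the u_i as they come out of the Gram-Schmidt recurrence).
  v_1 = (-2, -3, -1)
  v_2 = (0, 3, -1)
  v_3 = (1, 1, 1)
Orthogonal basis:
  u_1 = (-2, -3, -1)
  u_2 = (-8/7, 9/7, -11/7)
  u_3 = (-3/19, 1/19, 3/19)

Apply the Gram-Schmidt recurrence
  u_1 = v_1
  u_i = v_i − Σ_{j<i} ((v_i · u_j) / (u_j · u_j)) · u_j.

Step by step this gives:
  u_1 = (-2, -3, -1)
  u_2 = (-8/7, 9/7, -11/7)
  u_3 = (-3/19, 1/19, 3/19)

Orthogonality check:
  u_2 · u_1 = 0 (should be 0)
  u_3 · u_1 = 0 (should be 0)
  u_3 · u_2 = 0 (should be 0)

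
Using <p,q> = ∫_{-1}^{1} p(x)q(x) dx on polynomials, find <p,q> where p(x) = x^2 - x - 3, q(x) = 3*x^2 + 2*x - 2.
<p,q> = 68/15

Expand the product: p(x)·q(x) = 3*x^4 - x^3 - 13*x^2 - 4*x + 6.
∫_{-1}^{1} of each monomial x^k gives [2/(k+1) if k even, 0 if k odd]. Integrating term-by-term (or equivalently evaluating the antiderivative F(x) = 3*x^5/5 - x^4/4 - 13*x^3/3 - 2*x^2 + 6*x at the endpoints):
  F(1) − F(−1) = 1/60 − (-271/60) = 68/15.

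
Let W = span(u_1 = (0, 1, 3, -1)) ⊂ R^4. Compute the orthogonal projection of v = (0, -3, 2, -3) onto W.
proj_W(v) = (0, 6/11, 18/11, -6/11)

Set up U = [u_1 | ... | u_1] ∈ R^(4×1). The projector onto W = col(U) is P = U (U^T U)^(-1) U^T.
Compute U^T U =
  [11],
and U^T v = (6).
Solve U^T U · c = U^T v for the coefficients: c = (6/11). The projection is proj_W(v) = U c.
Check: (v - proj_W(v)) · u_1 = 0  (should be 0).
Result: proj_W(v) = (0, 6/11, 18/11, -6/11).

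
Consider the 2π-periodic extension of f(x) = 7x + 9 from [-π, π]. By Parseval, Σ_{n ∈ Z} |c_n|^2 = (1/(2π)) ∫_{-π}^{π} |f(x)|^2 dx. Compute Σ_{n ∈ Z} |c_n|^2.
Σ |c_n|^2 = 49π^2/3 + 81

Expand and integrate term by term over [-π, π]:
  ∫ (7x)^2 dx = 49·(2π^3/3); ∫ 2·7·(9)·x dx = 0 (odd integrand); ∫ 9^2 dx = 81·2π.
So (1/(2π)) ∫_{-π}^{π} (7x + 9)^2 dx = 49π^2/3 + 81 = 49π^2/3 + 81.
Parseval ⇒ Σ |c_n|^2 = 49π^2/3 + 81.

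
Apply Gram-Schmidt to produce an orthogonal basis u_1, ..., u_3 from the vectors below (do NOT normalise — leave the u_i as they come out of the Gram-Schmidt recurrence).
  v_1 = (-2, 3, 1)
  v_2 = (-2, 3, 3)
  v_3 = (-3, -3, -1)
Orthogonal basis:
  u_1 = (-2, 3, 1)
  u_2 = (2/7, -3/7, 13/7)
  u_3 = (-45/13, -30/13, 0)

Apply the Gram-Schmidt recurrence
  u_1 = v_1
  u_i = v_i − Σ_{j<i} ((v_i · u_j) / (u_j · u_j)) · u_j.

Step by step this gives:
  u_1 = (-2, 3, 1)
  u_2 = (2/7, -3/7, 13/7)
  u_3 = (-45/13, -30/13, 0)

Orthogonality check:
  u_2 · u_1 = 0 (should be 0)
  u_3 · u_1 = 0 (should be 0)
  u_3 · u_2 = 0 (should be 0)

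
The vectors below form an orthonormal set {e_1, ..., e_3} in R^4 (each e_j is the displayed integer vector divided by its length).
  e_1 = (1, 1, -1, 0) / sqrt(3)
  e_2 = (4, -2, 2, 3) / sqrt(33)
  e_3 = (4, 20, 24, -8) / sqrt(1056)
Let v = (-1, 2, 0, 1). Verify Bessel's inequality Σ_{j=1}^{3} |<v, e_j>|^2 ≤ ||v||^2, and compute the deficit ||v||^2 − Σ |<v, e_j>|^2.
Σ |<v, e_j>|^2 = 11/6; ||v||^2 = 6; deficit = 25/6

Write each e_j = u_j / sqrt(<u_j, u_j>) where u_j is the displayed integer vector. Then <v, e_j> = <v, u_j> / sqrt(<u_j, u_j>), so |<v, e_j>|^2 = <v, u_j>^2 / <u_j, u_j>.
Coefficients: <v, e_1> = 1/sqrt(3), <v, e_2> = -5/sqrt(33), <v, e_3> = 28/sqrt(1056).
Square and sum: Σ |<v, e_j>|^2 = 11/6.
Compute ||v||^2 = v·v = 6.
Deficit = 6 − 11/6 = 25/6 ≥ 0, confirming Bessel's inequality. (The deficit equals ||v − Σ <v,e_j> e_j||^2, the squared distance from v to span{e_j}.)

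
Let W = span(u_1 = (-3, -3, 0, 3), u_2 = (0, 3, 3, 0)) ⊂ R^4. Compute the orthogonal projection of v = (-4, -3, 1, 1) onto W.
proj_W(v) = (-14/5, -12/5, 2/5, 14/5)

Set up U = [u_1 | ... | u_2] ∈ R^(4×2). The projector onto W = col(U) is P = U (U^T U)^(-1) U^T.
Compute U^T U =
  [27, -9]
  [-9, 18],
and U^T v = (24, -6).
Solve U^T U · c = U^T v for the coefficients: c = (14/15, 2/15). The projection is proj_W(v) = U c.
Check: (v - proj_W(v)) · u_1 = 0  (should be 0).
Check: (v - proj_W(v)) · u_2 = 0  (should be 0).
Result: proj_W(v) = (-14/5, -12/5, 2/5, 14/5).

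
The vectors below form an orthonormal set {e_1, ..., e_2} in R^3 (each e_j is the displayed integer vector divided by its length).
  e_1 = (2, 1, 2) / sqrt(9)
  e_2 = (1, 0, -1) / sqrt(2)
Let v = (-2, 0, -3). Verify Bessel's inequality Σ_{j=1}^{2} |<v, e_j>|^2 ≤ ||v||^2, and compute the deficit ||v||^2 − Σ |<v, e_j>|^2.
Σ |<v, e_j>|^2 = 209/18; ||v||^2 = 13; deficit = 25/18

Write each e_j = u_j / sqrt(<u_j, u_j>) where u_j is the displayed integer vector. Then <v, e_j> = <v, u_j> / sqrt(<u_j, u_j>), so |<v, e_j>|^2 = <v, u_j>^2 / <u_j, u_j>.
Coefficients: <v, e_1> = -10/sqrt(9), <v, e_2> = 1/sqrt(2).
Square and sum: Σ |<v, e_j>|^2 = 209/18.
Compute ||v||^2 = v·v = 13.
Deficit = 13 − 209/18 = 25/18 ≥ 0, confirming Bessel's inequality. (The deficit equals ||v − Σ <v,e_j> e_j||^2, the squared distance from v to span{e_j}.)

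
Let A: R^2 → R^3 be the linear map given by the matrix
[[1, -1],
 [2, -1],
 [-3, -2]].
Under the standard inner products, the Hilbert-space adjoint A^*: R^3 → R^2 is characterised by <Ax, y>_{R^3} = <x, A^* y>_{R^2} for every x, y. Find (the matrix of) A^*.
A^* = A^T =
[[1, 2, -3],
 [-1, -1, -2]]

For real matrices with standard dot products, the defining identity <Ax, y> = <x, A^* y> gives (Ax)^T y = x^T (A^*) y, i.e. x^T A^T y = x^T (A^*) y. Since this holds for all x, y, we must have A^* = A^T. Therefore
A^* =
[[1, 2, -3],
 [-1, -1, -2]].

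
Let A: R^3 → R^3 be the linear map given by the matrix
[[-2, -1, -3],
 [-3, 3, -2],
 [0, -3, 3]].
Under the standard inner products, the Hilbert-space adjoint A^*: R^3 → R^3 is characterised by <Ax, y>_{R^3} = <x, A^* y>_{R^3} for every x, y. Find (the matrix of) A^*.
A^* = A^T =
[[-2, -3, 0],
 [-1, 3, -3],
 [-3, -2, 3]]

For real matrices with standard dot products, the defining identity <Ax, y> = <x, A^* y> gives (Ax)^T y = x^T (A^*) y, i.e. x^T A^T y = x^T (A^*) y. Since this holds for all x, y, we must have A^* = A^T. Therefore
A^* =
[[-2, -3, 0],
 [-1, 3, -3],
 [-3, -2, 3]].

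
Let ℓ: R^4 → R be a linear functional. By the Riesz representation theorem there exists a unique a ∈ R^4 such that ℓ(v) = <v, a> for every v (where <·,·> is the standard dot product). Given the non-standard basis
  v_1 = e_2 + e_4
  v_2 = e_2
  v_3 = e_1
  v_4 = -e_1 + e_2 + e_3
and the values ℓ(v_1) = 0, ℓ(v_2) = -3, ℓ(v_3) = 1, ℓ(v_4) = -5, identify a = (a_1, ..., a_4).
a = (1, -3, -1, 3)

Write a = (a_1, ..., a_4) in the standard basis. For each basis vector v_i, ℓ(v_i) = <v_i, a> is a linear equation in the a_j's. Collect the n equations into a matrix system V a = ℓ, where row i of V is v_i (expressed in the standard basis). Since V is invertible (lower-triangular with 1s on the diagonal, up to permutation), solve by back-substitution:
  V =
[[0, 1, 0, 1],
 [0, 1, 0, 0],
 [1, 0, 0, 0],
 [-1, 1, 1, 0]]
  V a = (0, -3, 1, -5)
Solving gives a = (1, -3, -1, 3).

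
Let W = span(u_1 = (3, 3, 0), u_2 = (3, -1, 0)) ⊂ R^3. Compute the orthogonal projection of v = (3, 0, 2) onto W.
proj_W(v) = (3, 0, 0)

Set up U = [u_1 | ... | u_2] ∈ R^(3×2). The projector onto W = col(U) is P = U (U^T U)^(-1) U^T.
Compute U^T U =
  [18, 6]
  [6, 10],
and U^T v = (9, 9).
Solve U^T U · c = U^T v for the coefficients: c = (1/4, 3/4). The projection is proj_W(v) = U c.
Check: (v - proj_W(v)) · u_1 = 0  (should be 0).
Check: (v - proj_W(v)) · u_2 = 0  (should be 0).
Result: proj_W(v) = (3, 0, 0).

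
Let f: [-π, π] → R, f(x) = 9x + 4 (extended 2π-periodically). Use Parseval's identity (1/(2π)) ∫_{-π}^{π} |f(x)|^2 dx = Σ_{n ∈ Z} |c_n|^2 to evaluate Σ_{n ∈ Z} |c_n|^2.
Σ |c_n|^2 = 27π^2 + 16

Expand and integrate term by term over [-π, π]:
  ∫ (9x)^2 dx = 81·(2π^3/3); ∫ 2·9·(4)·x dx = 0 (odd integrand); ∫ 4^2 dx = 16·2π.
So (1/(2π)) ∫_{-π}^{π} (9x + 4)^2 dx = 81π^2/3 + 16 = 27π^2 + 16.
Parseval ⇒ Σ |c_n|^2 = 27π^2 + 16.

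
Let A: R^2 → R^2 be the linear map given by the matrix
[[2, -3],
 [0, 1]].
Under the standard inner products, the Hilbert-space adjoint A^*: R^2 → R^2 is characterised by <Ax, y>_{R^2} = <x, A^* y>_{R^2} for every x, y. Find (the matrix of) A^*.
A^* = A^T =
[[2, 0],
 [-3, 1]]

For real matrices with standard dot products, the defining identity <Ax, y> = <x, A^* y> gives (Ax)^T y = x^T (A^*) y, i.e. x^T A^T y = x^T (A^*) y. Since this holds for all x, y, we must have A^* = A^T. Therefore
A^* =
[[2, 0],
 [-3, 1]].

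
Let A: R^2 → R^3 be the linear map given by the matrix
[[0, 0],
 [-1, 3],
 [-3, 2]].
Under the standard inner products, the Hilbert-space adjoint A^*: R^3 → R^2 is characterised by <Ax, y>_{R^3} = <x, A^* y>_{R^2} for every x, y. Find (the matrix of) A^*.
A^* = A^T =
[[0, -1, -3],
 [0, 3, 2]]

For real matrices with standard dot products, the defining identity <Ax, y> = <x, A^* y> gives (Ax)^T y = x^T (A^*) y, i.e. x^T A^T y = x^T (A^*) y. Since this holds for all x, y, we must have A^* = A^T. Therefore
A^* =
[[0, -1, -3],
 [0, 3, 2]].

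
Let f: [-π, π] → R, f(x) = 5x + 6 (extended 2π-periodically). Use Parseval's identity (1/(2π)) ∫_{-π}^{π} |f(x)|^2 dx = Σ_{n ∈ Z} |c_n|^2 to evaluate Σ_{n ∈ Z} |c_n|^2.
Σ |c_n|^2 = 25π^2/3 + 36

Expand and integrate term by term over [-π, π]:
  ∫ (5x)^2 dx = 25·(2π^3/3); ∫ 2·5·(6)·x dx = 0 (odd integrand); ∫ 6^2 dx = 36·2π.
So (1/(2π)) ∫_{-π}^{π} (5x + 6)^2 dx = 25π^2/3 + 36 = 25π^2/3 + 36.
Parseval ⇒ Σ |c_n|^2 = 25π^2/3 + 36.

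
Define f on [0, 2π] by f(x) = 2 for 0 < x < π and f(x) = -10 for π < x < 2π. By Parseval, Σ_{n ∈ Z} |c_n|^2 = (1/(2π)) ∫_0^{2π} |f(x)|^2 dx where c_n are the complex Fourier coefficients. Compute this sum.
Σ |c_n|^2 = 52

Parseval equates the L^2 energy of f (normalised by 1/(2π)) with the ℓ^2 sum of its Fourier coefficients: (1/(2π)) ∫_0^{2π} |f|^2 = Σ |c_n|^2.
Compute the left side: (1/(2π)) [∫_0^π 2^2 dx + ∫_π^{2π} (-10)^2 dx] = (1/(2π)) · (4π + 100π) = (4 + 100)/2 = 52.
So Σ_{n ∈ Z} |c_n|^2 = 52.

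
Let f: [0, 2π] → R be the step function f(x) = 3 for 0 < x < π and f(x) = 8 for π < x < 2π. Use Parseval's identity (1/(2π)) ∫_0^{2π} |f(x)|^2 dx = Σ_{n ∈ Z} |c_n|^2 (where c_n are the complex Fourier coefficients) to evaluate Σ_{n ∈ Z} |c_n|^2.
Σ |c_n|^2 = 73/2

Parseval equates the L^2 energy of f (normalised by 1/(2π)) with the ℓ^2 sum of its Fourier coefficients: (1/(2π)) ∫_0^{2π} |f|^2 = Σ |c_n|^2.
Compute the left side: (1/(2π)) [∫_0^π 3^2 dx + ∫_π^{2π} 8^2 dx] = (1/(2π)) · (9π + 64π) = (9 + 64)/2 = 73/2.
So Σ_{n ∈ Z} |c_n|^2 = 73/2.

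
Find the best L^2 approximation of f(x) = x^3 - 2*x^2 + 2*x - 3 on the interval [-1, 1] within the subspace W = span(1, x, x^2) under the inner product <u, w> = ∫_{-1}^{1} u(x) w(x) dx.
g(x) = -2*x^2 + 13*x/5 - 3

The best approximation g ∈ W is the orthogonal projection of f onto W. Writing g = a_0 + a_1 x + a_2 x^2, the coefficients solve the normal equations G · a = b where
  G_{ij} = <φ_i, φ_j> and b_i = <f, φ_i>, with φ_0 = 1, φ_1 = x, φ_2 = x^2.
G =
  [2, 0, 2/3]
  [0, 2/3, 0]
  [2/3, 0, 2/5],
b = (-22/3, 26/15, -14/5).
Solving gives a_0 = -3, a_1 = 13/5, a_2 = -2, so
  g(x) = -2*x^2 + 13*x/5 - 3.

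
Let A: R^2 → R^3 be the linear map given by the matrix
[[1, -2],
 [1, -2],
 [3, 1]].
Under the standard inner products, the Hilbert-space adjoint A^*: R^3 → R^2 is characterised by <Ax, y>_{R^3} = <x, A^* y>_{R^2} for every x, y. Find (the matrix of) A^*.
A^* = A^T =
[[1, 1, 3],
 [-2, -2, 1]]

For real matrices with standard dot products, the defining identity <Ax, y> = <x, A^* y> gives (Ax)^T y = x^T (A^*) y, i.e. x^T A^T y = x^T (A^*) y. Since this holds for all x, y, we must have A^* = A^T. Therefore
A^* =
[[1, 1, 3],
 [-2, -2, 1]].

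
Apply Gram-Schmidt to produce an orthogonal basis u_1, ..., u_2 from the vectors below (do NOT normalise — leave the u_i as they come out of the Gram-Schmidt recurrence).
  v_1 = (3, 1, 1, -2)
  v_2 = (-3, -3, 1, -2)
Orthogonal basis:
  u_1 = (3, 1, 1, -2)
  u_2 = (-8/5, -38/15, 22/15, -44/15)

Apply the Gram-Schmidt recurrence
  u_1 = v_1
  u_i = v_i − Σ_{j<i} ((v_i · u_j) / (u_j · u_j)) · u_j.

Step by step this gives:
  u_1 = (3, 1, 1, -2)
  u_2 = (-8/5, -38/15, 22/15, -44/15)

Orthogonality check:
  u_2 · u_1 = 0 (should be 0)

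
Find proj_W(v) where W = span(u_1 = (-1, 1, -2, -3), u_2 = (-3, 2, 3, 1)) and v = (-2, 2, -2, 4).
proj_W(v) = (-36/47, 148/329, 432/329, 284/329)

Set up U = [u_1 | ... | u_2] ∈ R^(4×2). The projector onto W = col(U) is P = U (U^T U)^(-1) U^T.
Compute U^T U =
  [15, -4]
  [-4, 23],
and U^T v = (-4, 8).
Solve U^T U · c = U^T v for the coefficients: c = (-60/329, 104/329). The projection is proj_W(v) = U c.
Check: (v - proj_W(v)) · u_1 = 0  (should be 0).
Check: (v - proj_W(v)) · u_2 = 0  (should be 0).
Result: proj_W(v) = (-36/47, 148/329, 432/329, 284/329).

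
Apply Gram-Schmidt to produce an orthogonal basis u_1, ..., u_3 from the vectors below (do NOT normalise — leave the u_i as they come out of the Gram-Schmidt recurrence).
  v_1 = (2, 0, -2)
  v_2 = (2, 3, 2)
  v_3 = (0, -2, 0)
Orthogonal basis:
  u_1 = (2, 0, -2)
  u_2 = (2, 3, 2)
  u_3 = (12/17, -16/17, 12/17)

Apply the Gram-Schmidt recurrence
  u_1 = v_1
  u_i = v_i − Σ_{j<i} ((v_i · u_j) / (u_j · u_j)) · u_j.

Step by step this gives:
  u_1 = (2, 0, -2)
  u_2 = (2, 3, 2)
  u_3 = (12/17, -16/17, 12/17)

Orthogonality check:
  u_2 · u_1 = 0 (should be 0)
  u_3 · u_1 = 0 (should be 0)
  u_3 · u_2 = 0 (should be 0)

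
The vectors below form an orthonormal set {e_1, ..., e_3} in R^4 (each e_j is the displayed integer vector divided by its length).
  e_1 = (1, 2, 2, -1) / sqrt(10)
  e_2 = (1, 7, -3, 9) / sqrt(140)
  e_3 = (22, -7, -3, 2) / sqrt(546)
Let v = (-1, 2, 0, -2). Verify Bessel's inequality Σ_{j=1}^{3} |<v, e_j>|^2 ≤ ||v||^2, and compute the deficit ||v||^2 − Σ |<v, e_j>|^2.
Σ |<v, e_j>|^2 = 875/156; ||v||^2 = 9; deficit = 529/156

Write each e_j = u_j / sqrt(<u_j, u_j>) where u_j is the displayed integer vector. Then <v, e_j> = <v, u_j> / sqrt(<u_j, u_j>), so |<v, e_j>|^2 = <v, u_j>^2 / <u_j, u_j>.
Coefficients: <v, e_1> = 5/sqrt(10), <v, e_2> = -5/sqrt(140), <v, e_3> = -40/sqrt(546).
Square and sum: Σ |<v, e_j>|^2 = 875/156.
Compute ||v||^2 = v·v = 9.
Deficit = 9 − 875/156 = 529/156 ≥ 0, confirming Bessel's inequality. (The deficit equals ||v − Σ <v,e_j> e_j||^2, the squared distance from v to span{e_j}.)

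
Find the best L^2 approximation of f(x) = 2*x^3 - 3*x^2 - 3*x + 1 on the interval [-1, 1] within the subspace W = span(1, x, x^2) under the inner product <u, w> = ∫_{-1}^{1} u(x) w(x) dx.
g(x) = -3*x^2 - 9*x/5 + 1

The best approximation g ∈ W is the orthogonal projection of f onto W. Writing g = a_0 + a_1 x + a_2 x^2, the coefficients solve the normal equations G · a = b where
  G_{ij} = <φ_i, φ_j> and b_i = <f, φ_i>, with φ_0 = 1, φ_1 = x, φ_2 = x^2.
G =
  [2, 0, 2/3]
  [0, 2/3, 0]
  [2/3, 0, 2/5],
b = (0, -6/5, -8/15).
Solving gives a_0 = 1, a_1 = -9/5, a_2 = -3, so
  g(x) = -3*x^2 - 9*x/5 + 1.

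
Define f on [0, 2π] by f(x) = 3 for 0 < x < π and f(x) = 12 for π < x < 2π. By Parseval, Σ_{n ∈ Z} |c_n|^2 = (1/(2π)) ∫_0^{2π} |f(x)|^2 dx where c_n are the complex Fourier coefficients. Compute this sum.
Σ |c_n|^2 = 153/2

Parseval equates the L^2 energy of f (normalised by 1/(2π)) with the ℓ^2 sum of its Fourier coefficients: (1/(2π)) ∫_0^{2π} |f|^2 = Σ |c_n|^2.
Compute the left side: (1/(2π)) [∫_0^π 3^2 dx + ∫_π^{2π} 12^2 dx] = (1/(2π)) · (9π + 144π) = (9 + 144)/2 = 153/2.
So Σ_{n ∈ Z} |c_n|^2 = 153/2.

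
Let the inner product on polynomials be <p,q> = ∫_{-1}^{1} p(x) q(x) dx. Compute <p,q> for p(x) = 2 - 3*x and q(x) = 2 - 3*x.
<p,q> = 14

Expand the product: p(x)·q(x) = 9*x^2 - 12*x + 4.
∫_{-1}^{1} of each monomial x^k gives [2/(k+1) if k even, 0 if k odd]. Integrating term-by-term (or equivalently evaluating the antiderivative F(x) = 3*x^3 - 6*x^2 + 4*x at the endpoints):
  F(1) − F(−1) = 1 − (-13) = 14.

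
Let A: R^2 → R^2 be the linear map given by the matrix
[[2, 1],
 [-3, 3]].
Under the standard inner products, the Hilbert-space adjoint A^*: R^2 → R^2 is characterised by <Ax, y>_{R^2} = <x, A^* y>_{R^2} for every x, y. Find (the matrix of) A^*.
A^* = A^T =
[[2, -3],
 [1, 3]]

For real matrices with standard dot products, the defining identity <Ax, y> = <x, A^* y> gives (Ax)^T y = x^T (A^*) y, i.e. x^T A^T y = x^T (A^*) y. Since this holds for all x, y, we must have A^* = A^T. Therefore
A^* =
[[2, -3],
 [1, 3]].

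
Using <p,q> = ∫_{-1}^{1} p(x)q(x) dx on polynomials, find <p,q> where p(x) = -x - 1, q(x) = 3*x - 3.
<p,q> = 4

Expand the product: p(x)·q(x) = 3 - 3*x^2.
∫_{-1}^{1} of each monomial x^k gives [2/(k+1) if k even, 0 if k odd]. Integrating term-by-term (or equivalently evaluating the antiderivative F(x) = -x^3 + 3*x at the endpoints):
  F(1) − F(−1) = 2 − (-2) = 4.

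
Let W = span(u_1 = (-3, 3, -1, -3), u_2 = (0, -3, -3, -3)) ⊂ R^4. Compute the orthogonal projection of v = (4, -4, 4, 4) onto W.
proj_W(v) = (348/83, -276/83, 188/83, 420/83)

Set up U = [u_1 | ... | u_2] ∈ R^(4×2). The projector onto W = col(U) is P = U (U^T U)^(-1) U^T.
Compute U^T U =
  [28, 3]
  [3, 27],
and U^T v = (-40, -12).
Solve U^T U · c = U^T v for the coefficients: c = (-116/83, -24/83). The projection is proj_W(v) = U c.
Check: (v - proj_W(v)) · u_1 = 0  (should be 0).
Check: (v - proj_W(v)) · u_2 = 0  (should be 0).
Result: proj_W(v) = (348/83, -276/83, 188/83, 420/83).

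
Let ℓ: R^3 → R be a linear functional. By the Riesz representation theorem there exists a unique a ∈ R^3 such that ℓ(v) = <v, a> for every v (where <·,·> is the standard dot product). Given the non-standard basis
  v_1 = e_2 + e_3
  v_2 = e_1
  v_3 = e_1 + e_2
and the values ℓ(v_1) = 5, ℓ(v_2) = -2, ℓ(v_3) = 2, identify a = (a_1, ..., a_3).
a = (-2, 4, 1)

Write a = (a_1, ..., a_3) in the standard basis. For each basis vector v_i, ℓ(v_i) = <v_i, a> is a linear equation in the a_j's. Collect the n equations into a matrix system V a = ℓ, where row i of V is v_i (expressed in the standard basis). Since V is invertible (lower-triangular with 1s on the diagonal, up to permutation), solve by back-substitution:
  V =
[[0, 1, 1],
 [1, 0, 0],
 [1, 1, 0]]
  V a = (5, -2, 2)
Solving gives a = (-2, 4, 1).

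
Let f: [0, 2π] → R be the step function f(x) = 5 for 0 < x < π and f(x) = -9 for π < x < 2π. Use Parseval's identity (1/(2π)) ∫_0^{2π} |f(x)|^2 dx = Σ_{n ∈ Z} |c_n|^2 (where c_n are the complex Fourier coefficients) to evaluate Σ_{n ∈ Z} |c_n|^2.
Σ |c_n|^2 = 53

Parseval equates the L^2 energy of f (normalised by 1/(2π)) with the ℓ^2 sum of its Fourier coefficients: (1/(2π)) ∫_0^{2π} |f|^2 = Σ |c_n|^2.
Compute the left side: (1/(2π)) [∫_0^π 5^2 dx + ∫_π^{2π} (-9)^2 dx] = (1/(2π)) · (25π + 81π) = (25 + 81)/2 = 53.
So Σ_{n ∈ Z} |c_n|^2 = 53.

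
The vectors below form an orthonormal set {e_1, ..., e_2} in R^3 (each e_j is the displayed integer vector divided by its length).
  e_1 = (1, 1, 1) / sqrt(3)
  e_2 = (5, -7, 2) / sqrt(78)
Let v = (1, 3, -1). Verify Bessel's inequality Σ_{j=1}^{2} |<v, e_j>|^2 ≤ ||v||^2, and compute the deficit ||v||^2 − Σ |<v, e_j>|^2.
Σ |<v, e_j>|^2 = 93/13; ||v||^2 = 11; deficit = 50/13

Write each e_j = u_j / sqrt(<u_j, u_j>) where u_j is the displayed integer vector. Then <v, e_j> = <v, u_j> / sqrt(<u_j, u_j>), so |<v, e_j>|^2 = <v, u_j>^2 / <u_j, u_j>.
Coefficients: <v, e_1> = 3/sqrt(3), <v, e_2> = -18/sqrt(78).
Square and sum: Σ |<v, e_j>|^2 = 93/13.
Compute ||v||^2 = v·v = 11.
Deficit = 11 − 93/13 = 50/13 ≥ 0, confirming Bessel's inequality. (The deficit equals ||v − Σ <v,e_j> e_j||^2, the squared distance from v to span{e_j}.)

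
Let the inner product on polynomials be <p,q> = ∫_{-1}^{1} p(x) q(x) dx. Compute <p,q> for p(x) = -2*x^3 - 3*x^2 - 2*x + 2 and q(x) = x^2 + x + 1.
<p,q> = 0

Expand the product: p(x)·q(x) = -2*x^5 - 5*x^4 - 7*x^3 - 3*x^2 + 2.
∫_{-1}^{1} of each monomial x^k gives [2/(k+1) if k even, 0 if k odd]. Integrating term-by-term (or equivalently evaluating the antiderivative F(x) = -x^6/3 - x^5 - 7*x^4/4 - x^3 + 2*x at the endpoints):
  F(1) − F(−1) = -25/12 − (-25/12) = 0.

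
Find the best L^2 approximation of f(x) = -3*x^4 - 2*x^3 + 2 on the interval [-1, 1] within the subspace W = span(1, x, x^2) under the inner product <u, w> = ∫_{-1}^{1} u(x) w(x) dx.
g(x) = -18*x^2/7 - 6*x/5 + 79/35

The best approximation g ∈ W is the orthogonal projection of f onto W. Writing g = a_0 + a_1 x + a_2 x^2, the coefficients solve the normal equations G · a = b where
  G_{ij} = <φ_i, φ_j> and b_i = <f, φ_i>, with φ_0 = 1, φ_1 = x, φ_2 = x^2.
G =
  [2, 0, 2/3]
  [0, 2/3, 0]
  [2/3, 0, 2/5],
b = (14/5, -4/5, 10/21).
Solving gives a_0 = 79/35, a_1 = -6/5, a_2 = -18/7, so
  g(x) = -18*x^2/7 - 6*x/5 + 79/35.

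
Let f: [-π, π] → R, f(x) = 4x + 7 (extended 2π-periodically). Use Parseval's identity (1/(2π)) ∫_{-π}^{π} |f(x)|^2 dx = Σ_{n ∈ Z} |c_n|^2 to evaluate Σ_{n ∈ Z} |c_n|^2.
Σ |c_n|^2 = 16π^2/3 + 49

Expand and integrate term by term over [-π, π]:
  ∫ (4x)^2 dx = 16·(2π^3/3); ∫ 2·4·(7)·x dx = 0 (odd integrand); ∫ 7^2 dx = 49·2π.
So (1/(2π)) ∫_{-π}^{π} (4x + 7)^2 dx = 16π^2/3 + 49 = 16π^2/3 + 49.
Parseval ⇒ Σ |c_n|^2 = 16π^2/3 + 49.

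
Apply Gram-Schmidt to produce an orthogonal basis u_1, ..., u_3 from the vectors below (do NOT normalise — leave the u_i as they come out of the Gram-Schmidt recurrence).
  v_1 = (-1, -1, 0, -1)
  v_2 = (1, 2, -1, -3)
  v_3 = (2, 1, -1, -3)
Orthogonal basis:
  u_1 = (-1, -1, 0, -1)
  u_2 = (1, 2, -1, -3)
  u_3 = (16/15, -13/15, -1/15, -1/5)

Apply the Gram-Schmidt recurrence
  u_1 = v_1
  u_i = v_i − Σ_{j<i} ((v_i · u_j) / (u_j · u_j)) · u_j.

Step by step this gives:
  u_1 = (-1, -1, 0, -1)
  u_2 = (1, 2, -1, -3)
  u_3 = (16/15, -13/15, -1/15, -1/5)

Orthogonality check:
  u_2 · u_1 = 0 (should be 0)
  u_3 · u_1 = 0 (should be 0)
  u_3 · u_2 = 0 (should be 0)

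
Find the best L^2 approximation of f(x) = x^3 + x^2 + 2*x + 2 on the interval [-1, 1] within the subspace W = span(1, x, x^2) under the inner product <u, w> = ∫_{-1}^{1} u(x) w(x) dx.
g(x) = x^2 + 13*x/5 + 2

The best approximation g ∈ W is the orthogonal projection of f onto W. Writing g = a_0 + a_1 x + a_2 x^2, the coefficients solve the normal equations G · a = b where
  G_{ij} = <φ_i, φ_j> and b_i = <f, φ_i>, with φ_0 = 1, φ_1 = x, φ_2 = x^2.
G =
  [2, 0, 2/3]
  [0, 2/3, 0]
  [2/3, 0, 2/5],
b = (14/3, 26/15, 26/15).
Solving gives a_0 = 2, a_1 = 13/5, a_2 = 1, so
  g(x) = x^2 + 13*x/5 + 2.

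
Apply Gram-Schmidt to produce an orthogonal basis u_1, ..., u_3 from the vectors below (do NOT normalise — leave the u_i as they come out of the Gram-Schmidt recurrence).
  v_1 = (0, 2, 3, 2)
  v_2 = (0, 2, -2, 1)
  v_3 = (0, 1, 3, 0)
Orthogonal basis:
  u_1 = (0, 2, 3, 2)
  u_2 = (0, 2, -2, 1)
  u_3 = (0, 91/153, 26/153, -130/153)

Apply the Gram-Schmidt recurrence
  u_1 = v_1
  u_i = v_i − Σ_{j<i} ((v_i · u_j) / (u_j · u_j)) · u_j.

Step by step this gives:
  u_1 = (0, 2, 3, 2)
  u_2 = (0, 2, -2, 1)
  u_3 = (0, 91/153, 26/153, -130/153)

Orthogonality check:
  u_2 · u_1 = 0 (should be 0)
  u_3 · u_1 = 0 (should be 0)
  u_3 · u_2 = 0 (should be 0)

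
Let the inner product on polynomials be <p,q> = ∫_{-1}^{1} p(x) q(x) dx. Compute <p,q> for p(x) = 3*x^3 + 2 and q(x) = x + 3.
<p,q> = 66/5

Expand the product: p(x)·q(x) = 3*x^4 + 9*x^3 + 2*x + 6.
∫_{-1}^{1} of each monomial x^k gives [2/(k+1) if k even, 0 if k odd]. Integrating term-by-term (or equivalently evaluating the antiderivative F(x) = 3*x^5/5 + 9*x^4/4 + x^2 + 6*x at the endpoints):
  F(1) − F(−1) = 197/20 − (-67/20) = 66/5.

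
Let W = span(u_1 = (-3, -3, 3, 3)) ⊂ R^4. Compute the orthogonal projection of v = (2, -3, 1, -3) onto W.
proj_W(v) = (1/4, 1/4, -1/4, -1/4)

Set up U = [u_1 | ... | u_1] ∈ R^(4×1). The projector onto W = col(U) is P = U (U^T U)^(-1) U^T.
Compute U^T U =
  [36],
and U^T v = (-3).
Solve U^T U · c = U^T v for the coefficients: c = (-1/12). The projection is proj_W(v) = U c.
Check: (v - proj_W(v)) · u_1 = 0  (should be 0).
Result: proj_W(v) = (1/4, 1/4, -1/4, -1/4).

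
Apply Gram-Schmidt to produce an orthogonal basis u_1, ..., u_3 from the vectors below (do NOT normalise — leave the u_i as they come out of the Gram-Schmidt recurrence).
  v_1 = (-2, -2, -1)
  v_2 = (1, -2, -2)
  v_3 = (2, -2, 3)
Orthogonal basis:
  u_1 = (-2, -2, -1)
  u_2 = (17/9, -10/9, -14/9)
  u_3 = (64/65, -32/13, 192/65)

Apply the Gram-Schmidt recurrence
  u_1 = v_1
  u_i = v_i − Σ_{j<i} ((v_i · u_j) / (u_j · u_j)) · u_j.

Step by step this gives:
  u_1 = (-2, -2, -1)
  u_2 = (17/9, -10/9, -14/9)
  u_3 = (64/65, -32/13, 192/65)

Orthogonality check:
  u_2 · u_1 = 0 (should be 0)
  u_3 · u_1 = 0 (should be 0)
  u_3 · u_2 = 0 (should be 0)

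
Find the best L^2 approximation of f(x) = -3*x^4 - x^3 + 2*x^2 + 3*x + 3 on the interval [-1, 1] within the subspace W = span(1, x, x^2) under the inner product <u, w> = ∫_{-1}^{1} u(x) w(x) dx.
g(x) = -4*x^2/7 + 12*x/5 + 114/35

The best approximation g ∈ W is the orthogonal projection of f onto W. Writing g = a_0 + a_1 x + a_2 x^2, the coefficients solve the normal equations G · a = b where
  G_{ij} = <φ_i, φ_j> and b_i = <f, φ_i>, with φ_0 = 1, φ_1 = x, φ_2 = x^2.
G =
  [2, 0, 2/3]
  [0, 2/3, 0]
  [2/3, 0, 2/5],
b = (92/15, 8/5, 68/35).
Solving gives a_0 = 114/35, a_1 = 12/5, a_2 = -4/7, so
  g(x) = -4*x^2/7 + 12*x/5 + 114/35.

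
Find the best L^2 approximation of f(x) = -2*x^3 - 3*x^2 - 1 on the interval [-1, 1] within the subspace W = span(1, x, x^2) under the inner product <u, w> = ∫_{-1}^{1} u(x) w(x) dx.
g(x) = -3*x^2 - 6*x/5 - 1

The best approximation g ∈ W is the orthogonal projection of f onto W. Writing g = a_0 + a_1 x + a_2 x^2, the coefficients solve the normal equations G · a = b where
  G_{ij} = <φ_i, φ_j> and b_i = <f, φ_i>, with φ_0 = 1, φ_1 = x, φ_2 = x^2.
G =
  [2, 0, 2/3]
  [0, 2/3, 0]
  [2/3, 0, 2/5],
b = (-4, -4/5, -28/15).
Solving gives a_0 = -1, a_1 = -6/5, a_2 = -3, so
  g(x) = -3*x^2 - 6*x/5 - 1.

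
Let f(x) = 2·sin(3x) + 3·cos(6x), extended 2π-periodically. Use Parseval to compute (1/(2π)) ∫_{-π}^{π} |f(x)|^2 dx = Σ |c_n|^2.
Σ |c_n|^2 = 13/2

Expand |f|^2 and use orthogonality of {sin(nx), cos(mx)} on [-π, π]:
  ∫_{-π}^{π} sin(nx)^2 dx = π, ∫ cos(mx)^2 dx = π, and cross terms integrate to 0.
So ∫_{-π}^{π} f(x)^2 dx = 2^2 · π + 3^2 · π = (4 + 9)π.
Divide by 2π: (4 + 9)/2 = 13/2.
By Parseval, this equals Σ |c_n|^2.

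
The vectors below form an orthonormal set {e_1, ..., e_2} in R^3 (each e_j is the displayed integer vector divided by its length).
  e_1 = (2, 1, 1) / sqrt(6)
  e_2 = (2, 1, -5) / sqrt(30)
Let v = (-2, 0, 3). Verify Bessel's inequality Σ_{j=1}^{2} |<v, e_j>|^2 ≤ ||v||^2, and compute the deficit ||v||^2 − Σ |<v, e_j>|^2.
Σ |<v, e_j>|^2 = 61/5; ||v||^2 = 13; deficit = 4/5

Write each e_j = u_j / sqrt(<u_j, u_j>) where u_j is the displayed integer vector. Then <v, e_j> = <v, u_j> / sqrt(<u_j, u_j>), so |<v, e_j>|^2 = <v, u_j>^2 / <u_j, u_j>.
Coefficients: <v, e_1> = -1/sqrt(6), <v, e_2> = -19/sqrt(30).
Square and sum: Σ |<v, e_j>|^2 = 61/5.
Compute ||v||^2 = v·v = 13.
Deficit = 13 − 61/5 = 4/5 ≥ 0, confirming Bessel's inequality. (The deficit equals ||v − Σ <v,e_j> e_j||^2, the squared distance from v to span{e_j}.)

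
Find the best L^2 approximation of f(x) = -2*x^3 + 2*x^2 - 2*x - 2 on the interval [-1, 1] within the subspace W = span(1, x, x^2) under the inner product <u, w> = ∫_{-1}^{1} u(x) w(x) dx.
g(x) = 2*x^2 - 16*x/5 - 2

The best approximation g ∈ W is the orthogonal projection of f onto W. Writing g = a_0 + a_1 x + a_2 x^2, the coefficients solve the normal equations G · a = b where
  G_{ij} = <φ_i, φ_j> and b_i = <f, φ_i>, with φ_0 = 1, φ_1 = x, φ_2 = x^2.
G =
  [2, 0, 2/3]
  [0, 2/3, 0]
  [2/3, 0, 2/5],
b = (-8/3, -32/15, -8/15).
Solving gives a_0 = -2, a_1 = -16/5, a_2 = 2, so
  g(x) = 2*x^2 - 16*x/5 - 2.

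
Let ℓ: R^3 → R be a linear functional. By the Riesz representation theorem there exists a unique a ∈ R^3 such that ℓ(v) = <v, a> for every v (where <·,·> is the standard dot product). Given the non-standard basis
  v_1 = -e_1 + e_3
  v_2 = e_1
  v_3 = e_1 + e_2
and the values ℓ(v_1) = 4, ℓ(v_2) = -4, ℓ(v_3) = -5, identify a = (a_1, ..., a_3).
a = (-4, -1, 0)

Write a = (a_1, ..., a_3) in the standard basis. For each basis vector v_i, ℓ(v_i) = <v_i, a> is a linear equation in the a_j's. Collect the n equations into a matrix system V a = ℓ, where row i of V is v_i (expressed in the standard basis). Since V is invertible (lower-triangular with 1s on the diagonal, up to permutation), solve by back-substitution:
  V =
[[-1, 0, 1],
 [1, 0, 0],
 [1, 1, 0]]
  V a = (4, -4, -5)
Solving gives a = (-4, -1, 0).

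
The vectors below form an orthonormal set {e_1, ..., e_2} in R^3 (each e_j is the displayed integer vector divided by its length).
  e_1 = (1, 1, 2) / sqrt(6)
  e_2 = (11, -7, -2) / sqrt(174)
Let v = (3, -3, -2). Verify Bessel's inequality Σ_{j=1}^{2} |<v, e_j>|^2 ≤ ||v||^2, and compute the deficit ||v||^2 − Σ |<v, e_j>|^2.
Σ |<v, e_j>|^2 = 22; ||v||^2 = 22; deficit = 0

Write each e_j = u_j / sqrt(<u_j, u_j>) where u_j is the displayed integer vector. Then <v, e_j> = <v, u_j> / sqrt(<u_j, u_j>), so |<v, e_j>|^2 = <v, u_j>^2 / <u_j, u_j>.
Coefficients: <v, e_1> = -4/sqrt(6), <v, e_2> = 58/sqrt(174).
Square and sum: Σ |<v, e_j>|^2 = 22.
Compute ||v||^2 = v·v = 22.
Deficit = 22 − 22 = 0 ≥ 0, confirming Bessel's inequality. (The deficit equals ||v − Σ <v,e_j> e_j||^2, the squared distance from v to span{e_j}.)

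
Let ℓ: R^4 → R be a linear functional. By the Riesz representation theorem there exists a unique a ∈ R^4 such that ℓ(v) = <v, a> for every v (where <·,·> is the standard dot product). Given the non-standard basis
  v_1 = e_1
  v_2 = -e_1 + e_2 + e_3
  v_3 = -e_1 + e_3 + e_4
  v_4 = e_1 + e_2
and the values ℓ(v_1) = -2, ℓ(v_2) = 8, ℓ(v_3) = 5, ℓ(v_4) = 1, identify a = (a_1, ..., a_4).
a = (-2, 3, 3, 0)

Write a = (a_1, ..., a_4) in the standard basis. For each basis vector v_i, ℓ(v_i) = <v_i, a> is a linear equation in the a_j's. Collect the n equations into a matrix system V a = ℓ, where row i of V is v_i (expressed in the standard basis). Since V is invertible (lower-triangular with 1s on the diagonal, up to permutation), solve by back-substitution:
  V =
[[1, 0, 0, 0],
 [-1, 1, 1, 0],
 [-1, 0, 1, 1],
 [1, 1, 0, 0]]
  V a = (-2, 8, 5, 1)
Solving gives a = (-2, 3, 3, 0).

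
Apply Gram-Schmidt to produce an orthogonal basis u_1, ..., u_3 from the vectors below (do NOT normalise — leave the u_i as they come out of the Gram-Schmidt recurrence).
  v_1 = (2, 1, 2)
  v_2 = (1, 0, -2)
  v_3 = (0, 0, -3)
Orthogonal basis:
  u_1 = (2, 1, 2)
  u_2 = (13/9, 2/9, -14/9)
  u_3 = (-6/41, 18/41, -3/41)

Apply the Gram-Schmidt recurrence
  u_1 = v_1
  u_i = v_i − Σ_{j<i} ((v_i · u_j) / (u_j · u_j)) · u_j.

Step by step this gives:
  u_1 = (2, 1, 2)
  u_2 = (13/9, 2/9, -14/9)
  u_3 = (-6/41, 18/41, -3/41)

Orthogonality check:
  u_2 · u_1 = 0 (should be 0)
  u_3 · u_1 = 0 (should be 0)
  u_3 · u_2 = 0 (should be 0)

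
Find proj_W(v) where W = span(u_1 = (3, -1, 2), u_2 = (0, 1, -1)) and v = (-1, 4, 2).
proj_W(v) = (0, 1, -1)

Set up U = [u_1 | ... | u_2] ∈ R^(3×2). The projector onto W = col(U) is P = U (U^T U)^(-1) U^T.
Compute U^T U =
  [14, -3]
  [-3, 2],
and U^T v = (-3, 2).
Solve U^T U · c = U^T v for the coefficients: c = (0, 1). The projection is proj_W(v) = U c.
Check: (v - proj_W(v)) · u_1 = 0  (should be 0).
Check: (v - proj_W(v)) · u_2 = 0  (should be 0).
Result: proj_W(v) = (0, 1, -1).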